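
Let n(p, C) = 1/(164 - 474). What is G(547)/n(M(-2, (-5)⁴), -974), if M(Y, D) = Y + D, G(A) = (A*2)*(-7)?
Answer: 2373980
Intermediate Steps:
G(A) = -14*A (G(A) = (2*A)*(-7) = -14*A)
M(Y, D) = D + Y
n(p, C) = -1/310 (n(p, C) = 1/(-310) = -1/310)
G(547)/n(M(-2, (-5)⁴), -974) = (-14*547)/(-1/310) = -7658*(-310) = 2373980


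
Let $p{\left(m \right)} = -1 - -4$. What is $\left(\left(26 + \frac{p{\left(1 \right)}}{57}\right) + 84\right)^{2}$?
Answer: $\frac{4372281}{361} \approx 12112.0$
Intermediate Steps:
$p{\left(m \right)} = 3$ ($p{\left(m \right)} = -1 + 4 = 3$)
$\left(\left(26 + \frac{p{\left(1 \right)}}{57}\right) + 84\right)^{2} = \left(\left(26 + \frac{3}{57}\right) + 84\right)^{2} = \left(\left(26 + 3 \cdot \frac{1}{57}\right) + 84\right)^{2} = \left(\left(26 + \frac{1}{19}\right) + 84\right)^{2} = \left(\frac{495}{19} + 84\right)^{2} = \left(\frac{2091}{19}\right)^{2} = \frac{4372281}{361}$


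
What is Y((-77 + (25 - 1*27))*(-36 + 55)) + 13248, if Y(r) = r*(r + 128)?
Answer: 2074121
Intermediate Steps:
Y(r) = r*(128 + r)
Y((-77 + (25 - 1*27))*(-36 + 55)) + 13248 = ((-77 + (25 - 1*27))*(-36 + 55))*(128 + (-77 + (25 - 1*27))*(-36 + 55)) + 13248 = ((-77 + (25 - 27))*19)*(128 + (-77 + (25 - 27))*19) + 13248 = ((-77 - 2)*19)*(128 + (-77 - 2)*19) + 13248 = (-79*19)*(128 - 79*19) + 13248 = -1501*(128 - 1501) + 13248 = -1501*(-1373) + 13248 = 2060873 + 13248 = 2074121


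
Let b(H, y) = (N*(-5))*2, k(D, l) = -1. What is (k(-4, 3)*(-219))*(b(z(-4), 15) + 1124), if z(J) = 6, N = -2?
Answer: 250536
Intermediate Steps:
b(H, y) = 20 (b(H, y) = -2*(-5)*2 = 10*2 = 20)
(k(-4, 3)*(-219))*(b(z(-4), 15) + 1124) = (-1*(-219))*(20 + 1124) = 219*1144 = 250536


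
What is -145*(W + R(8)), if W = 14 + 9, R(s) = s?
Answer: -4495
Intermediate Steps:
W = 23
-145*(W + R(8)) = -145*(23 + 8) = -145*31 = -4495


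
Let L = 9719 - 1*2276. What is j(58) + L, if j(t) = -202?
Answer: 7241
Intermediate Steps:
L = 7443 (L = 9719 - 2276 = 7443)
j(58) + L = -202 + 7443 = 7241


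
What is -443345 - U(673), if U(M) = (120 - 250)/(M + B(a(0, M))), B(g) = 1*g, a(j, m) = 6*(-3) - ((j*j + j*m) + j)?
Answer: -58078169/131 ≈ -4.4335e+5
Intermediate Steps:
a(j, m) = -18 - j - j² - j*m (a(j, m) = -18 - ((j² + j*m) + j) = -18 - (j + j² + j*m) = -18 + (-j - j² - j*m) = -18 - j - j² - j*m)
B(g) = g
U(M) = -130/(-18 + M) (U(M) = (120 - 250)/(M + (-18 - 1*0 - 1*0² - 1*0*M)) = -130/(M + (-18 + 0 - 1*0 + 0)) = -130/(M + (-18 + 0 + 0 + 0)) = -130/(M - 18) = -130/(-18 + M))
-443345 - U(673) = -443345 - (-130)/(-18 + 673) = -443345 - (-130)/655 = -443345 - 1*(-26/131) = -443345 + 26/131 = -58078169/131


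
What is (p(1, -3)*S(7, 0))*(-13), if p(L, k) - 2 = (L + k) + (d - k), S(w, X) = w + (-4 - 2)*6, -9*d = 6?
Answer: 2639/3 ≈ 879.67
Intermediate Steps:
d = -⅔ (d = -⅑*6 = -⅔ ≈ -0.66667)
S(w, X) = -36 + w (S(w, X) = w - 6*6 = w - 36 = -36 + w)
p(L, k) = 4/3 + L (p(L, k) = 2 + ((L + k) + (-⅔ - k)) = 2 + (-⅔ + L) = 4/3 + L)
(p(1, -3)*S(7, 0))*(-13) = ((4/3 + 1)*(-36 + 7))*(-13) = ((7/3)*(-29))*(-13) = -203/3*(-13) = 2639/3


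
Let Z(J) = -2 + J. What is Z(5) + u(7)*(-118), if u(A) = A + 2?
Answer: -1059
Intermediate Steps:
u(A) = 2 + A
Z(5) + u(7)*(-118) = (-2 + 5) + (2 + 7)*(-118) = 3 + 9*(-118) = 3 - 1062 = -1059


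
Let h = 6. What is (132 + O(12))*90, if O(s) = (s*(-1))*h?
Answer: 5400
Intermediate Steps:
O(s) = -6*s (O(s) = (s*(-1))*6 = -s*6 = -6*s)
(132 + O(12))*90 = (132 - 6*12)*90 = (132 - 72)*90 = 60*90 = 5400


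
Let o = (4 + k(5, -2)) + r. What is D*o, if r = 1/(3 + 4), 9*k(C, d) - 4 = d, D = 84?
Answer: 1100/3 ≈ 366.67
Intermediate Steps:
k(C, d) = 4/9 + d/9
r = ⅐ (r = 1/7 = ⅐ ≈ 0.14286)
o = 275/63 (o = (4 + (4/9 + (⅑)*(-2))) + ⅐ = (4 + (4/9 - 2/9)) + ⅐ = (4 + 2/9) + ⅐ = 38/9 + ⅐ = 275/63 ≈ 4.3651)
D*o = 84*(275/63) = 1100/3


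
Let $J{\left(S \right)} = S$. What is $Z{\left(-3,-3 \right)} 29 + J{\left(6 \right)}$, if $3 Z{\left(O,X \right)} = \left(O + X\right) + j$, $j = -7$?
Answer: $- \frac{359}{3} \approx -119.67$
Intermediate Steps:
$Z{\left(O,X \right)} = - \frac{7}{3} + \frac{O}{3} + \frac{X}{3}$ ($Z{\left(O,X \right)} = \frac{\left(O + X\right) - 7}{3} = \frac{-7 + O + X}{3} = - \frac{7}{3} + \frac{O}{3} + \frac{X}{3}$)
$Z{\left(-3,-3 \right)} 29 + J{\left(6 \right)} = \left(- \frac{7}{3} + \frac{1}{3} \left(-3\right) + \frac{1}{3} \left(-3\right)\right) 29 + 6 = \left(- \frac{7}{3} - 1 - 1\right) 29 + 6 = \left(- \frac{13}{3}\right) 29 + 6 = - \frac{377}{3} + 6 = - \frac{359}{3}$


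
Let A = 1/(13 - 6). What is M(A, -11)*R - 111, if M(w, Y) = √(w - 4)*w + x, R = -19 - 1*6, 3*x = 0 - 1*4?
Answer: -233/3 - 75*I*√21/49 ≈ -77.667 - 7.0141*I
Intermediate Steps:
x = -4/3 (x = (0 - 1*4)/3 = (0 - 4)/3 = (⅓)*(-4) = -4/3 ≈ -1.3333)
A = ⅐ (A = 1/7 = ⅐ ≈ 0.14286)
R = -25 (R = -19 - 6 = -25)
M(w, Y) = -4/3 + w*√(-4 + w) (M(w, Y) = √(w - 4)*w - 4/3 = √(-4 + w)*w - 4/3 = w*√(-4 + w) - 4/3 = -4/3 + w*√(-4 + w))
M(A, -11)*R - 111 = (-4/3 + √(-4 + ⅐)/7)*(-25) - 111 = (-4/3 + √(-27/7)/7)*(-25) - 111 = (-4/3 + (3*I*√21/7)/7)*(-25) - 111 = (-4/3 + 3*I*√21/49)*(-25) - 111 = (100/3 - 75*I*√21/49) - 111 = -233/3 - 75*I*√21/49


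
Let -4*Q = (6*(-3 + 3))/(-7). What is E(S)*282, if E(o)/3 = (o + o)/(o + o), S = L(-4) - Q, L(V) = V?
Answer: 846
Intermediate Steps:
Q = 0 (Q = -6*(-3 + 3)/(4*(-7)) = -6*0*(-1)/(4*7) = -0*(-1)/7 = -¼*0 = 0)
S = -4 (S = -4 - 1*0 = -4 + 0 = -4)
E(o) = 3 (E(o) = 3*((o + o)/(o + o)) = 3*((2*o)/((2*o))) = 3*((2*o)*(1/(2*o))) = 3*1 = 3)
E(S)*282 = 3*282 = 846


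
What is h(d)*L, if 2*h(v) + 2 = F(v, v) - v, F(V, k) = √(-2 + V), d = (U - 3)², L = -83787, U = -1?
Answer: 754083 - 83787*√14/2 ≈ 5.9733e+5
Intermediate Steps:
d = 16 (d = (-1 - 3)² = (-4)² = 16)
h(v) = -1 + √(-2 + v)/2 - v/2 (h(v) = -1 + (√(-2 + v) - v)/2 = -1 + (√(-2 + v)/2 - v/2) = -1 + √(-2 + v)/2 - v/2)
h(d)*L = (-1 + √(-2 + 16)/2 - ½*16)*(-83787) = (-1 + √14/2 - 8)*(-83787) = (-9 + √14/2)*(-83787) = 754083 - 83787*√14/2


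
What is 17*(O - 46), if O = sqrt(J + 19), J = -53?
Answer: -782 + 17*I*sqrt(34) ≈ -782.0 + 99.126*I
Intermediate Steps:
O = I*sqrt(34) (O = sqrt(-53 + 19) = sqrt(-34) = I*sqrt(34) ≈ 5.8309*I)
17*(O - 46) = 17*(I*sqrt(34) - 46) = 17*(-46 + I*sqrt(34)) = -782 + 17*I*sqrt(34)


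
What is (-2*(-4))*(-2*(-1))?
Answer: 16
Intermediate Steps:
(-2*(-4))*(-2*(-1)) = 8*2 = 16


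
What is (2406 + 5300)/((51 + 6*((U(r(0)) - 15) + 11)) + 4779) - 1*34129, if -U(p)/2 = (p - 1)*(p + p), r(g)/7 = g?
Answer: -82008134/2403 ≈ -34127.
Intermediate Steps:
r(g) = 7*g
U(p) = -4*p*(-1 + p) (U(p) = -2*(p - 1)*(p + p) = -2*(-1 + p)*2*p = -4*p*(-1 + p))
(2406 + 5300)/((51 + 6*((U(r(0)) - 15) + 11)) + 4779) - 1*34129 = (2406 + 5300)/((51 + 6*((4*(7*0)*(1 - 7*0) - 15) + 11)) + 4779) - 1*34129 = 7706/((51 + 6*((4*0*(1 - 1*0) - 15) + 11)) + 4779) - 34129 = 7706/((51 + 6*((4*0*(1 + 0) - 15) + 11)) + 4779) - 34129 = 7706/((51 + 6*((4*0*1 - 15) + 11)) + 4779) - 34129 = 7706/((51 + 6*((0 - 15) + 11)) + 4779) - 34129 = 7706/((51 + 6*(-15 + 11)) + 4779) - 34129 = 7706/((51 + 6*(-4)) + 4779) - 34129 = 7706/((51 - 24) + 4779) - 34129 = 7706/(27 + 4779) - 34129 = 7706/4806 - 34129 = 7706*(1/4806) - 34129 = 3853/2403 - 34129 = -82008134/2403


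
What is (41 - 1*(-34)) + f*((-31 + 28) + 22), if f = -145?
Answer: -2680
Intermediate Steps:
(41 - 1*(-34)) + f*((-31 + 28) + 22) = (41 - 1*(-34)) - 145*((-31 + 28) + 22) = (41 + 34) - 145*(-3 + 22) = 75 - 145*19 = 75 - 2755 = -2680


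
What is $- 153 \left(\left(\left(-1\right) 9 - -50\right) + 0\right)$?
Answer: $-6273$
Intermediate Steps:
$- 153 \left(\left(\left(-1\right) 9 - -50\right) + 0\right) = - 153 \left(\left(-9 + 50\right) + 0\right) = - 153 \left(41 + 0\right) = \left(-153\right) 41 = -6273$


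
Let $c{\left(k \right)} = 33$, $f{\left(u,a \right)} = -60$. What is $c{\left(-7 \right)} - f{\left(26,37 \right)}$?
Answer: $93$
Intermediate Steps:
$c{\left(-7 \right)} - f{\left(26,37 \right)} = 33 - -60 = 33 + 60 = 93$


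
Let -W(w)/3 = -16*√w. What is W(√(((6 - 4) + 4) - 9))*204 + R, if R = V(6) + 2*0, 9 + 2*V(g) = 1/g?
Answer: -53/12 + 9792*3^(¼)*√I ≈ 9108.1 + 9112.5*I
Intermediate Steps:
V(g) = -9/2 + 1/(2*g)
W(w) = 48*√w (W(w) = -(-48)*√w = 48*√w)
R = -53/12 (R = (½)*(1 - 9*6)/6 + 2*0 = (½)*(⅙)*(1 - 54) + 0 = (½)*(⅙)*(-53) + 0 = -53/12 + 0 = -53/12 ≈ -4.4167)
W(√(((6 - 4) + 4) - 9))*204 + R = (48*√(√(((6 - 4) + 4) - 9)))*204 - 53/12 = (48*√(√((2 + 4) - 9)))*204 - 53/12 = (48*√(√(6 - 9)))*204 - 53/12 = (48*√(√(-3)))*204 - 53/12 = (48*√(I*√3))*204 - 53/12 = (48*(3^(¼)*√I))*204 - 53/12 = (48*3^(¼)*√I)*204 - 53/12 = 9792*3^(¼)*√I - 53/12 = -53/12 + 9792*3^(¼)*√I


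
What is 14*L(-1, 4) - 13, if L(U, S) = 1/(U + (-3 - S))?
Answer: -59/4 ≈ -14.750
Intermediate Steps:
L(U, S) = 1/(-3 + U - S)
14*L(-1, 4) - 13 = 14*(-1/(3 + 4 - 1*(-1))) - 13 = 14*(-1/(3 + 4 + 1)) - 13 = 14*(-1/8) - 13 = 14*(-1*⅛) - 13 = 14*(-⅛) - 13 = -7/4 - 13 = -59/4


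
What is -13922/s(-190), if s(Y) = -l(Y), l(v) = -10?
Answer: -6961/5 ≈ -1392.2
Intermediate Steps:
s(Y) = 10 (s(Y) = -1*(-10) = 10)
-13922/s(-190) = -13922/10 = -13922*⅒ = -6961/5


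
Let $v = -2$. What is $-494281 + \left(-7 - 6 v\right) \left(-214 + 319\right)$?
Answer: $-493756$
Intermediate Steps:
$-494281 + \left(-7 - 6 v\right) \left(-214 + 319\right) = -494281 + \left(-7 - -12\right) \left(-214 + 319\right) = -494281 + \left(-7 + 12\right) 105 = -494281 + 5 \cdot 105 = -494281 + 525 = -493756$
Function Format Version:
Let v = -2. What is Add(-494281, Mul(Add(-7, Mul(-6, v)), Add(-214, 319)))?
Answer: -493756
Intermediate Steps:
Add(-494281, Mul(Add(-7, Mul(-6, v)), Add(-214, 319))) = Add(-494281, Mul(Add(-7, Mul(-6, -2)), Add(-214, 319))) = Add(-494281, Mul(Add(-7, 12), 105)) = Add(-494281, Mul(5, 105)) = Add(-494281, 525) = -493756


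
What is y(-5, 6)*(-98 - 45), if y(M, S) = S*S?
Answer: -5148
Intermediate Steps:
y(M, S) = S²
y(-5, 6)*(-98 - 45) = 6²*(-98 - 45) = 36*(-143) = -5148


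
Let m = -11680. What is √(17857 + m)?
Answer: √6177 ≈ 78.594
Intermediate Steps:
√(17857 + m) = √(17857 - 11680) = √6177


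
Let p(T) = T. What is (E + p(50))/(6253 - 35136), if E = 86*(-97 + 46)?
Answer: 4336/28883 ≈ 0.15012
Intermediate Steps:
E = -4386 (E = 86*(-51) = -4386)
(E + p(50))/(6253 - 35136) = (-4386 + 50)/(6253 - 35136) = -4336/(-28883) = -4336*(-1/28883) = 4336/28883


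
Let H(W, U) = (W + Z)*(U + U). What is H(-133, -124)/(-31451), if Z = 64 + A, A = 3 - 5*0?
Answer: -16368/31451 ≈ -0.52043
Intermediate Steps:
A = 3 (A = 3 + 0 = 3)
Z = 67 (Z = 64 + 3 = 67)
H(W, U) = 2*U*(67 + W) (H(W, U) = (W + 67)*(U + U) = (67 + W)*(2*U) = 2*U*(67 + W))
H(-133, -124)/(-31451) = (2*(-124)*(67 - 133))/(-31451) = (2*(-124)*(-66))*(-1/31451) = 16368*(-1/31451) = -16368/31451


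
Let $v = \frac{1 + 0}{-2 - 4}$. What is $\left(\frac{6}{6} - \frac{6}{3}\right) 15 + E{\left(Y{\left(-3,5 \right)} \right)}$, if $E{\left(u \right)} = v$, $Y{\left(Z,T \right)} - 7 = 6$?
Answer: $- \frac{91}{6} \approx -15.167$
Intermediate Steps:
$Y{\left(Z,T \right)} = 13$ ($Y{\left(Z,T \right)} = 7 + 6 = 13$)
$v = - \frac{1}{6}$ ($v = 1 \frac{1}{-6} = 1 \left(- \frac{1}{6}\right) = - \frac{1}{6} \approx -0.16667$)
$E{\left(u \right)} = - \frac{1}{6}$
$\left(\frac{6}{6} - \frac{6}{3}\right) 15 + E{\left(Y{\left(-3,5 \right)} \right)} = \left(\frac{6}{6} - \frac{6}{3}\right) 15 - \frac{1}{6} = \left(6 \cdot \frac{1}{6} - 2\right) 15 - \frac{1}{6} = \left(1 - 2\right) 15 - \frac{1}{6} = \left(-1\right) 15 - \frac{1}{6} = -15 - \frac{1}{6} = - \frac{91}{6}$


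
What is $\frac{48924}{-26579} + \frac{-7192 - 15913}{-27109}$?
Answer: $- \frac{712172921}{720530111} \approx -0.9884$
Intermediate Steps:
$\frac{48924}{-26579} + \frac{-7192 - 15913}{-27109} = 48924 \left(- \frac{1}{26579}\right) - - \frac{23105}{27109} = - \frac{48924}{26579} + \frac{23105}{27109} = - \frac{712172921}{720530111}$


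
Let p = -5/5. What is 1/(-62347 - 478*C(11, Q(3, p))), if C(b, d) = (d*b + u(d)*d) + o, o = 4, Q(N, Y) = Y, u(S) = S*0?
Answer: -1/59001 ≈ -1.6949e-5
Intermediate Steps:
p = -1 (p = -5*⅕ = -1)
u(S) = 0
C(b, d) = 4 + b*d (C(b, d) = (d*b + 0*d) + 4 = (b*d + 0) + 4 = b*d + 4 = 4 + b*d)
1/(-62347 - 478*C(11, Q(3, p))) = 1/(-62347 - 478*(4 + 11*(-1))) = 1/(-62347 - 478*(4 - 11)) = 1/(-62347 - 478*(-7)) = 1/(-62347 + 3346) = 1/(-59001) = -1/59001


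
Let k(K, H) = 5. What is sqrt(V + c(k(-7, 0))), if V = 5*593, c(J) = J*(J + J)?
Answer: 3*sqrt(335) ≈ 54.909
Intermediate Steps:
c(J) = 2*J**2 (c(J) = J*(2*J) = 2*J**2)
V = 2965
sqrt(V + c(k(-7, 0))) = sqrt(2965 + 2*5**2) = sqrt(2965 + 2*25) = sqrt(2965 + 50) = sqrt(3015) = 3*sqrt(335)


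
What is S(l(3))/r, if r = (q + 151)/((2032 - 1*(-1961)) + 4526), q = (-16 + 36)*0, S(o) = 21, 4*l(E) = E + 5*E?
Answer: 178899/151 ≈ 1184.8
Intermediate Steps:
l(E) = 3*E/2 (l(E) = (E + 5*E)/4 = (6*E)/4 = 3*E/2)
q = 0 (q = 20*0 = 0)
r = 151/8519 (r = (0 + 151)/((2032 - 1*(-1961)) + 4526) = 151/((2032 + 1961) + 4526) = 151/(3993 + 4526) = 151/8519 ≈ 0.017725)
S(l(3))/r = 21/(151/8519) = 21*(8519/151) = 178899/151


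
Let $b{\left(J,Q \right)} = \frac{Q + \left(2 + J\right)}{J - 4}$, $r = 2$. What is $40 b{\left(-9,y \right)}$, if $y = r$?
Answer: $\frac{200}{13} \approx 15.385$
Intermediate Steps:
$y = 2$
$b{\left(J,Q \right)} = \frac{2 + J + Q}{-4 + J}$
$40 b{\left(-9,y \right)} = 40 \frac{2 - 9 + 2}{-4 - 9} = 40 \frac{1}{-13} \left(-5\right) = 40 \left(\left(- \frac{1}{13}\right) \left(-5\right)\right) = 40 \cdot \frac{5}{13} = \frac{200}{13}$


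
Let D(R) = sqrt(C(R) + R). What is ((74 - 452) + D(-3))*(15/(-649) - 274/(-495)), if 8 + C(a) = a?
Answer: -650622/3245 + 15491*I*sqrt(14)/29205 ≈ -200.5 + 1.9847*I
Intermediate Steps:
C(a) = -8 + a
D(R) = sqrt(-8 + 2*R) (D(R) = sqrt((-8 + R) + R) = sqrt(-8 + 2*R))
((74 - 452) + D(-3))*(15/(-649) - 274/(-495)) = ((74 - 452) + sqrt(-8 + 2*(-3)))*(15/(-649) - 274/(-495)) = (-378 + sqrt(-8 - 6))*(15*(-1/649) - 274*(-1/495)) = (-378 + sqrt(-14))*(-15/649 + 274/495) = (-378 + I*sqrt(14))*(15491/29205) = -650622/3245 + 15491*I*sqrt(14)/29205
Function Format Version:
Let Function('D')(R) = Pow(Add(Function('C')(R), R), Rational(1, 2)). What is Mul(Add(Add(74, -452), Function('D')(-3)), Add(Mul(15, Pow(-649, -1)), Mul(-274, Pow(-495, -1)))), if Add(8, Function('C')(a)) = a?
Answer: Add(Rational(-650622, 3245), Mul(Rational(15491, 29205), I, Pow(14, Rational(1, 2)))) ≈ Add(-200.50, Mul(1.9847, I))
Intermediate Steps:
Function('C')(a) = Add(-8, a)
Function('D')(R) = Pow(Add(-8, Mul(2, R)), Rational(1, 2)) (Function('D')(R) = Pow(Add(Add(-8, R), R), Rational(1, 2)) = Pow(Add(-8, Mul(2, R)), Rational(1, 2)))
Mul(Add(Add(74, -452), Function('D')(-3)), Add(Mul(15, Pow(-649, -1)), Mul(-274, Pow(-495, -1)))) = Mul(Add(Add(74, -452), Pow(Add(-8, Mul(2, -3)), Rational(1, 2))), Add(Mul(15, Pow(-649, -1)), Mul(-274, Pow(-495, -1)))) = Mul(Add(-378, Pow(Add(-8, -6), Rational(1, 2))), Add(Mul(15, Rational(-1, 649)), Mul(-274, Rational(-1, 495)))) = Mul(Add(-378, Pow(-14, Rational(1, 2))), Add(Rational(-15, 649), Rational(274, 495))) = Mul(Add(-378, Mul(I, Pow(14, Rational(1, 2)))), Rational(15491, 29205)) = Add(Rational(-650622, 3245), Mul(Rational(15491, 29205), I, Pow(14, Rational(1, 2))))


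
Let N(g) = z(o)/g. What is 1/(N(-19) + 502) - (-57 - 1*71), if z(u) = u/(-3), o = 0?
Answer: 64257/502 ≈ 128.00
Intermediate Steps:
z(u) = -u/3 (z(u) = u*(-1/3) = -u/3)
N(g) = 0 (N(g) = (-1/3*0)/g = 0/g = 0)
1/(N(-19) + 502) - (-57 - 1*71) = 1/(0 + 502) - (-57 - 1*71) = 1/502 - (-57 - 71) = 1/502 - 1*(-128) = 1/502 + 128 = 64257/502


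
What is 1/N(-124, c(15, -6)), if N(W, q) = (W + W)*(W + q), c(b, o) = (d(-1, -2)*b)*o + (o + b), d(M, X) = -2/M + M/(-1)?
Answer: 1/95480 ≈ 1.0473e-5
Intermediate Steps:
d(M, X) = -M - 2/M (d(M, X) = -2/M + M*(-1) = -2/M - M = -M - 2/M)
c(b, o) = b + o + 3*b*o (c(b, o) = ((-1*(-1) - 2/(-1))*b)*o + (o + b) = ((1 - 2*(-1))*b)*o + (b + o) = ((1 + 2)*b)*o + (b + o) = (3*b)*o + (b + o) = 3*b*o + (b + o) = b + o + 3*b*o)
N(W, q) = 2*W*(W + q) (N(W, q) = (2*W)*(W + q) = 2*W*(W + q))
1/N(-124, c(15, -6)) = 1/(2*(-124)*(-124 + (15 - 6 + 3*15*(-6)))) = 1/(2*(-124)*(-124 + (15 - 6 - 270))) = 1/(2*(-124)*(-124 - 261)) = 1/(2*(-124)*(-385)) = 1/95480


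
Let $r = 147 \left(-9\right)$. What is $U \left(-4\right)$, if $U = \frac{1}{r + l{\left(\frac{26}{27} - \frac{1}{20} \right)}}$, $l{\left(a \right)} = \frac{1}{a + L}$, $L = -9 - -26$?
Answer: $\frac{38692}{12796839} \approx 0.0030236$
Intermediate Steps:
$L = 17$ ($L = -9 + 26 = 17$)
$l{\left(a \right)} = \frac{1}{17 + a}$ ($l{\left(a \right)} = \frac{1}{a + 17} = \frac{1}{17 + a}$)
$r = -1323$
$U = - \frac{9673}{12796839}$ ($U = \frac{1}{-1323 + \frac{1}{17 + \left(\frac{26}{27} - \frac{1}{20}\right)}} = \frac{1}{-1323 + \frac{1}{17 + \frac{493}{540}}} = \frac{1}{-1323 + \frac{1}{\frac{9673}{540}}} = \frac{1}{-1323 + \frac{540}{9673}} = \frac{1}{- \frac{12796839}{9673}} = - \frac{9673}{12796839} \approx -0.00075589$)
$U \left(-4\right) = \left(- \frac{9673}{12796839}\right) \left(-4\right) = \frac{38692}{12796839}$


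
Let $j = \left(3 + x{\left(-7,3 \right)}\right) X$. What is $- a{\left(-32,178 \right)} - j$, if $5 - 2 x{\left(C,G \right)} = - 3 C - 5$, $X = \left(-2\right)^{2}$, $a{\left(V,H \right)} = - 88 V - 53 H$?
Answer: $6628$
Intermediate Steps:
$X = 4$
$x{\left(C,G \right)} = 5 + \frac{3 C}{2}$ ($x{\left(C,G \right)} = \frac{5}{2} - \frac{- 3 C - 5}{2} = \frac{5}{2} - \frac{-5 - 3 C}{2} = \frac{5}{2} + \left(\frac{5}{2} + \frac{3 C}{2}\right) = 5 + \frac{3 C}{2}$)
$j = -10$ ($j = \left(3 + \left(5 + \frac{3}{2} \left(-7\right)\right)\right) 4 = \left(3 + \left(5 - \frac{21}{2}\right)\right) 4 = \left(3 - \frac{11}{2}\right) 4 = \left(- \frac{5}{2}\right) 4 = -10$)
$- a{\left(-32,178 \right)} - j = - (\left(-88\right) \left(-32\right) - 9434) - -10 = - (2816 - 9434) + 10 = \left(-1\right) \left(-6618\right) + 10 = 6618 + 10 = 6628$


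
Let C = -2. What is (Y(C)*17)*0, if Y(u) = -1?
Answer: 0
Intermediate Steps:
(Y(C)*17)*0 = -1*17*0 = -17*0 = 0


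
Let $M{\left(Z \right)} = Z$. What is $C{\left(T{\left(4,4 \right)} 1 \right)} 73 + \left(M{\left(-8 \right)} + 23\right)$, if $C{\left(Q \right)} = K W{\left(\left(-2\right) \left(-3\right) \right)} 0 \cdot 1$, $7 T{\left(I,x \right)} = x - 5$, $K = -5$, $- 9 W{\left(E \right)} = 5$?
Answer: $15$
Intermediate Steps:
$W{\left(E \right)} = - \frac{5}{9}$ ($W{\left(E \right)} = \left(- \frac{1}{9}\right) 5 = - \frac{5}{9}$)
$T{\left(I,x \right)} = - \frac{5}{7} + \frac{x}{7}$ ($T{\left(I,x \right)} = \frac{x - 5}{7} = \frac{-5 + x}{7} = - \frac{5}{7} + \frac{x}{7}$)
$C{\left(Q \right)} = 0$ ($C{\left(Q \right)} = \left(-5\right) \left(- \frac{5}{9}\right) 0 \cdot 1 = \frac{25}{9} \cdot 0 = 0$)
$C{\left(T{\left(4,4 \right)} 1 \right)} 73 + \left(M{\left(-8 \right)} + 23\right) = 0 \cdot 73 + \left(-8 + 23\right) = 0 + 15 = 15$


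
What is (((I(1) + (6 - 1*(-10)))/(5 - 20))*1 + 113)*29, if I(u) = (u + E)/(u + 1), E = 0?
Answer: 32451/10 ≈ 3245.1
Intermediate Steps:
I(u) = u/(1 + u) (I(u) = (u + 0)/(u + 1) = u/(1 + u))
(((I(1) + (6 - 1*(-10)))/(5 - 20))*1 + 113)*29 = (((1/(1 + 1) + (6 - 1*(-10)))/(5 - 20))*1 + 113)*29 = (((1/2 + (6 + 10))/(-15))*1 + 113)*29 = (((1*(½) + 16)*(-1/15))*1 + 113)*29 = (((½ + 16)*(-1/15))*1 + 113)*29 = (((33/2)*(-1/15))*1 + 113)*29 = (-11/10*1 + 113)*29 = (-11/10 + 113)*29 = (1119/10)*29 = 32451/10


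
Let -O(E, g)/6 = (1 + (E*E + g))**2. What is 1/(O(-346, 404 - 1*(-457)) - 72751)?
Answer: -1/87234397255 ≈ -1.1463e-11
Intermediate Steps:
O(E, g) = -6*(1 + g + E**2)**2 (O(E, g) = -6*(1 + (E*E + g))**2 = -6*(1 + (E**2 + g))**2 = -6*(1 + (g + E**2))**2 = -6*(1 + g + E**2)**2)
1/(O(-346, 404 - 1*(-457)) - 72751) = 1/(-6*(1 + (404 - 1*(-457)) + (-346)**2)**2 - 72751) = 1/(-6*(1 + (404 + 457) + 119716)**2 - 72751) = 1/(-6*(1 + 861 + 119716)**2 - 72751) = 1/(-6*120578**2 - 72751) = 1/(-6*14539054084 - 72751) = 1/(-87234324504 - 72751) = 1/(-87234397255) = -1/87234397255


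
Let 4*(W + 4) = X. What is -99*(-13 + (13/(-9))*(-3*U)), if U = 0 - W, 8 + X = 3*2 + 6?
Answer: 0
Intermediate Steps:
X = 4 (X = -8 + (3*2 + 6) = -8 + (6 + 6) = -8 + 12 = 4)
W = -3 (W = -4 + (1/4)*4 = -4 + 1 = -3)
U = 3 (U = 0 - 1*(-3) = 0 + 3 = 3)
-99*(-13 + (13/(-9))*(-3*U)) = -99*(-13 + (13/(-9))*(-3*3)) = -99*(-13 + (13*(-1/9))*(-9)) = -99*(-13 - 13/9*(-9)) = -99*(-13 + 13) = -99*0 = 0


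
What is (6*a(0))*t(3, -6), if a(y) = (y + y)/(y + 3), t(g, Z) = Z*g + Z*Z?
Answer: 0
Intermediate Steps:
t(g, Z) = Z**2 + Z*g (t(g, Z) = Z*g + Z**2 = Z**2 + Z*g)
a(y) = 2*y/(3 + y) (a(y) = (2*y)/(3 + y) = 2*y/(3 + y))
(6*a(0))*t(3, -6) = (6*(2*0/(3 + 0)))*(-6*(-6 + 3)) = (6*(2*0/3))*(-6*(-3)) = (6*(2*0*(1/3)))*18 = (6*0)*18 = 0*18 = 0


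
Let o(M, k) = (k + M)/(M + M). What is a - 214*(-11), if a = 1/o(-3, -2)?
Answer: 11776/5 ≈ 2355.2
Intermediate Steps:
o(M, k) = (M + k)/(2*M) (o(M, k) = (M + k)/((2*M)) = (M + k)*(1/(2*M)) = (M + k)/(2*M))
a = 6/5 (a = 1/((½)*(-3 - 2)/(-3)) = 1/((½)*(-⅓)*(-5)) = 1/(⅚) = 6/5 ≈ 1.2000)
a - 214*(-11) = 6/5 - 214*(-11) = 6/5 - 107*(-22) = 6/5 + 2354 = 11776/5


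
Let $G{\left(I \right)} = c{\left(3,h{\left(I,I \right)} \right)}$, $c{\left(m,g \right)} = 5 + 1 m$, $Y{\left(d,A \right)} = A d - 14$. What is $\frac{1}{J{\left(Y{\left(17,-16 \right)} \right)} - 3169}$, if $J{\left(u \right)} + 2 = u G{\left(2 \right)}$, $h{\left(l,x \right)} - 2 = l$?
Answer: $- \frac{1}{5459} \approx -0.00018318$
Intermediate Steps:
$Y{\left(d,A \right)} = -14 + A d$
$h{\left(l,x \right)} = 2 + l$
$c{\left(m,g \right)} = 5 + m$
$G{\left(I \right)} = 8$ ($G{\left(I \right)} = 5 + 3 = 8$)
$J{\left(u \right)} = -2 + 8 u$ ($J{\left(u \right)} = -2 + u 8 = -2 + 8 u$)
$\frac{1}{J{\left(Y{\left(17,-16 \right)} \right)} - 3169} = \frac{1}{\left(-2 + 8 \left(-14 - 272\right)\right) - 3169} = \frac{1}{\left(-2 + 8 \left(-286\right)\right) - 3169} = \frac{1}{\left(-2 - 2288\right) - 3169} = \frac{1}{-2290 - 3169} = \frac{1}{-5459} = - \frac{1}{5459}$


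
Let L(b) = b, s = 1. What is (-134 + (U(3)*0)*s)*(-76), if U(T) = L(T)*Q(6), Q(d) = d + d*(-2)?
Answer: 10184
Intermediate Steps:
Q(d) = -d (Q(d) = d - 2*d = -d)
U(T) = -6*T (U(T) = T*(-1*6) = T*(-6) = -6*T)
(-134 + (U(3)*0)*s)*(-76) = (-134 + (-6*3*0)*1)*(-76) = (-134 - 18*0*1)*(-76) = (-134 + 0*1)*(-76) = (-134 + 0)*(-76) = -134*(-76) = 10184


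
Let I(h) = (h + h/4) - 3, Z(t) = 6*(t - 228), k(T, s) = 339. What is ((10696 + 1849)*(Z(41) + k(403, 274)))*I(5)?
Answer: -127695555/4 ≈ -3.1924e+7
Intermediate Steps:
Z(t) = -1368 + 6*t (Z(t) = 6*(-228 + t) = -1368 + 6*t)
I(h) = -3 + 5*h/4 (I(h) = (h + h*(¼)) - 3 = (h + h/4) - 3 = 5*h/4 - 3 = -3 + 5*h/4)
((10696 + 1849)*(Z(41) + k(403, 274)))*I(5) = ((10696 + 1849)*((-1368 + 6*41) + 339))*(-3 + (5/4)*5) = (12545*((-1368 + 246) + 339))*(-3 + 25/4) = (12545*(-1122 + 339))*(13/4) = (12545*(-783))*(13/4) = -9822735*13/4 = -127695555/4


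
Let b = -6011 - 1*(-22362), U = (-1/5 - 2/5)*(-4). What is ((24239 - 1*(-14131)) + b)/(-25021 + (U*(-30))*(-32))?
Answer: -54721/22717 ≈ -2.4088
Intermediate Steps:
U = 12/5 (U = (-1*⅕ - 2*⅕)*(-4) = (-⅕ - ⅖)*(-4) = -⅗*(-4) = 12/5 ≈ 2.4000)
b = 16351 (b = -6011 + 22362 = 16351)
((24239 - 1*(-14131)) + b)/(-25021 + (U*(-30))*(-32)) = ((24239 - 1*(-14131)) + 16351)/(-25021 + ((12/5)*(-30))*(-32)) = ((24239 + 14131) + 16351)/(-25021 - 72*(-32)) = (38370 + 16351)/(-25021 + 2304) = 54721/(-22717) = 54721*(-1/22717) = -54721/22717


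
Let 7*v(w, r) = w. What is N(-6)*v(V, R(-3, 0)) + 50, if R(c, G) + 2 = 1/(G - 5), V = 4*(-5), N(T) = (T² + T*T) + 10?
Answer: -1290/7 ≈ -184.29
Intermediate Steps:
N(T) = 10 + 2*T² (N(T) = (T² + T²) + 10 = 2*T² + 10 = 10 + 2*T²)
V = -20
R(c, G) = -2 + 1/(-5 + G) (R(c, G) = -2 + 1/(G - 5) = -2 + 1/(-5 + G))
v(w, r) = w/7
N(-6)*v(V, R(-3, 0)) + 50 = (10 + 2*(-6)²)*((⅐)*(-20)) + 50 = (10 + 2*36)*(-20/7) + 50 = (10 + 72)*(-20/7) + 50 = 82*(-20/7) + 50 = -1640/7 + 50 = -1290/7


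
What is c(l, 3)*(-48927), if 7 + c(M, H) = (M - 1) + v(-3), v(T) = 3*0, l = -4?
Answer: 587124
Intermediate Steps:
v(T) = 0
c(M, H) = -8 + M (c(M, H) = -7 + ((M - 1) + 0) = -7 + ((-1 + M) + 0) = -7 + (-1 + M) = -8 + M)
c(l, 3)*(-48927) = (-8 - 4)*(-48927) = -12*(-48927) = 587124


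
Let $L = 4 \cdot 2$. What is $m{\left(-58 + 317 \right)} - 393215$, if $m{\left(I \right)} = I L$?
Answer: $-391143$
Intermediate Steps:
$L = 8$
$m{\left(I \right)} = 8 I$ ($m{\left(I \right)} = I 8 = 8 I$)
$m{\left(-58 + 317 \right)} - 393215 = 8 \left(-58 + 317\right) - 393215 = 8 \cdot 259 - 393215 = 2072 - 393215 = -391143$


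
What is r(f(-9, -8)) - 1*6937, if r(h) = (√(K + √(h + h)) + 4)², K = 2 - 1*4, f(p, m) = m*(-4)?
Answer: -6915 + 8*√6 ≈ -6895.4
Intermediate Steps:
f(p, m) = -4*m
K = -2 (K = 2 - 4 = -2)
r(h) = (4 + √(-2 + √2*√h))² (r(h) = (√(-2 + √(h + h)) + 4)² = (√(-2 + √(2*h)) + 4)² = (√(-2 + √2*√h) + 4)² = (4 + √(-2 + √2*√h))²)
r(f(-9, -8)) - 1*6937 = (4 + √(-2 + √2*√(-4*(-8))))² - 1*6937 = (4 + √(-2 + √2*√32))² - 6937 = (4 + √(-2 + √2*(4*√2)))² - 6937 = (4 + √(-2 + 8))² - 6937 = (4 + √6)² - 6937 = -6937 + (4 + √6)²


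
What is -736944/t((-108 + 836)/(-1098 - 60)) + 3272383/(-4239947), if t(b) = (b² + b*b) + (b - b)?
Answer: -5036038796916203/5401692478 ≈ -9.3231e+5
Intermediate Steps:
t(b) = 2*b² (t(b) = (b² + b²) + 0 = 2*b² + 0 = 2*b²)
-736944/t((-108 + 836)/(-1098 - 60)) + 3272383/(-4239947) = -736944*(-1098 - 60)²/(2*(-108 + 836)²) + 3272383/(-4239947) = -736944/(2*(728/(-1158))²) + 3272383*(-1/4239947) = -736944/(2*(728*(-1/1158))²) - 3272383/4239947 = -736944/(2*(-364/579)²) - 3272383/4239947 = -736944/(2*(132496/335241)) - 3272383/4239947 = -736944/264992/335241 - 3272383/4239947 = -736944*335241/264992 - 3272383/4239947 = -1187758863/1274 - 3272383/4239947 = -5036038796916203/5401692478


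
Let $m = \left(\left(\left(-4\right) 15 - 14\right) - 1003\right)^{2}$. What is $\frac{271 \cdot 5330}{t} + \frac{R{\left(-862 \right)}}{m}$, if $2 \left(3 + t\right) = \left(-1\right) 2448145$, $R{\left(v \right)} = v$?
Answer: $- \frac{81780068222}{69260520519} \approx -1.1808$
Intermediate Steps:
$t = - \frac{2448151}{2}$ ($t = -3 + \frac{\left(-1\right) 2448145}{2} = -3 + \frac{1}{2} \left(-2448145\right) = -3 - \frac{2448145}{2} = - \frac{2448151}{2} \approx -1.2241 \cdot 10^{6}$)
$m = 1159929$ ($m = \left(\left(-60 - 14\right) - 1003\right)^{2} = \left(-74 - 1003\right)^{2} = \left(-1077\right)^{2} = 1159929$)
$\frac{271 \cdot 5330}{t} + \frac{R{\left(-862 \right)}}{m} = \frac{271 \cdot 5330}{- \frac{2448151}{2}} - \frac{862}{1159929} = 1444430 \left(- \frac{2}{2448151}\right) - \frac{862}{1159929} = - \frac{70460}{59711} - \frac{862}{1159929} = - \frac{81780068222}{69260520519}$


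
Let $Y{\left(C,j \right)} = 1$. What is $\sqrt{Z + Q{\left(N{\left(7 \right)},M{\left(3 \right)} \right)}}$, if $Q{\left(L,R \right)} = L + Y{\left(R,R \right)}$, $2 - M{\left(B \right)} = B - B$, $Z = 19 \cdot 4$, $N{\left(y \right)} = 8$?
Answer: $\sqrt{85} \approx 9.2195$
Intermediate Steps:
$Z = 76$
$M{\left(B \right)} = 2$ ($M{\left(B \right)} = 2 - \left(B - B\right) = 2 - 0 = 2 + 0 = 2$)
$Q{\left(L,R \right)} = 1 + L$ ($Q{\left(L,R \right)} = L + 1 = 1 + L$)
$\sqrt{Z + Q{\left(N{\left(7 \right)},M{\left(3 \right)} \right)}} = \sqrt{76 + \left(1 + 8\right)} = \sqrt{76 + 9} = \sqrt{85}$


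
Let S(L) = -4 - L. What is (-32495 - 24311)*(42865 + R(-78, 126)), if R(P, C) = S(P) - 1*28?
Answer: -2437602266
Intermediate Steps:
R(P, C) = -32 - P (R(P, C) = (-4 - P) - 1*28 = (-4 - P) - 28 = -32 - P)
(-32495 - 24311)*(42865 + R(-78, 126)) = (-32495 - 24311)*(42865 + (-32 - 1*(-78))) = -56806*(42865 + (-32 + 78)) = -56806*(42865 + 46) = -56806*42911 = -2437602266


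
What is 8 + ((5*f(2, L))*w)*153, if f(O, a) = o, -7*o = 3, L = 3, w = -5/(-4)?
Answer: -11251/28 ≈ -401.82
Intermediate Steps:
w = 5/4 (w = -5*(-1/4) = 5/4 ≈ 1.2500)
o = -3/7 (o = -1/7*3 = -3/7 ≈ -0.42857)
f(O, a) = -3/7
8 + ((5*f(2, L))*w)*153 = 8 + ((5*(-3/7))*(5/4))*153 = 8 - 15/7*5/4*153 = 8 - 75/28*153 = 8 - 11475/28 = -11251/28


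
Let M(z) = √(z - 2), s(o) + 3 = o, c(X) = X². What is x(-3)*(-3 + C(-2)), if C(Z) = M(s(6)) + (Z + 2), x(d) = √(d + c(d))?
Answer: -2*√6 ≈ -4.8990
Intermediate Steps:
s(o) = -3 + o
x(d) = √(d + d²)
M(z) = √(-2 + z)
C(Z) = 3 + Z (C(Z) = √(-2 + (-3 + 6)) + (Z + 2) = √(-2 + 3) + (2 + Z) = √1 + (2 + Z) = 1 + (2 + Z) = 3 + Z)
x(-3)*(-3 + C(-2)) = √(-3*(1 - 3))*(-3 + (3 - 2)) = √(-3*(-2))*(-3 + 1) = √6*(-2) = -2*√6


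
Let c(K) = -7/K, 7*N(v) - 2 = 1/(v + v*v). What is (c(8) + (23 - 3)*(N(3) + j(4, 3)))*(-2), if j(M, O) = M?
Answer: -14293/84 ≈ -170.15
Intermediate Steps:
N(v) = 2/7 + 1/(7*(v + v²)) (N(v) = 2/7 + 1/(7*(v + v*v)) = 2/7 + 1/(7*(v + v²)))
(c(8) + (23 - 3)*(N(3) + j(4, 3)))*(-2) = (-7/8 + (23 - 3)*((⅐)*(1 + 2*3 + 2*3²)/(3*(1 + 3)) + 4))*(-2) = (-7*⅛ + 20*((⅐)*(⅓)*(1 + 6 + 2*9)/4 + 4))*(-2) = (-7/8 + 20*((⅐)*(⅓)*(¼)*(1 + 6 + 18) + 4))*(-2) = (-7/8 + 20*((⅐)*(⅓)*(¼)*25 + 4))*(-2) = (-7/8 + 20*(25/84 + 4))*(-2) = (-7/8 + 20*(361/84))*(-2) = (-7/8 + 1805/21)*(-2) = (14293/168)*(-2) = -14293/84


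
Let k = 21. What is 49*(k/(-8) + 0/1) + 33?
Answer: -765/8 ≈ -95.625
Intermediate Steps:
49*(k/(-8) + 0/1) + 33 = 49*(21/(-8) + 0/1) + 33 = 49*(21*(-⅛) + 0*1) + 33 = 49*(-21/8 + 0) + 33 = 49*(-21/8) + 33 = -1029/8 + 33 = -765/8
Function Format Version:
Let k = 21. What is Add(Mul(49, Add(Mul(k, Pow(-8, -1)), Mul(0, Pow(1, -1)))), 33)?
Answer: Rational(-765, 8) ≈ -95.625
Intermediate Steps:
Add(Mul(49, Add(Mul(k, Pow(-8, -1)), Mul(0, Pow(1, -1)))), 33) = Add(Mul(49, Add(Mul(21, Pow(-8, -1)), Mul(0, Pow(1, -1)))), 33) = Add(Mul(49, Add(Mul(21, Rational(-1, 8)), Mul(0, 1))), 33) = Add(Mul(49, Add(Rational(-21, 8), 0)), 33) = Add(Mul(49, Rational(-21, 8)), 33) = Add(Rational(-1029, 8), 33) = Rational(-765, 8)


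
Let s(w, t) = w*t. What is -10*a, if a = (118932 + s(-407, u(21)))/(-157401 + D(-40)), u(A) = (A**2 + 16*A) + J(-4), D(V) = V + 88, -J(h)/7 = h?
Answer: -2087030/157353 ≈ -13.263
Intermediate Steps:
J(h) = -7*h
D(V) = 88 + V
u(A) = 28 + A**2 + 16*A (u(A) = (A**2 + 16*A) - 7*(-4) = (A**2 + 16*A) + 28 = 28 + A**2 + 16*A)
s(w, t) = t*w
a = 208703/157353 (a = (118932 + (28 + 21**2 + 16*21)*(-407))/(-157401 + (88 - 40)) = (118932 + (28 + 441 + 336)*(-407))/(-157401 + 48) = (118932 + 805*(-407))/(-157353) = (118932 - 327635)*(-1/157353) = -208703*(-1/157353) = 208703/157353 ≈ 1.3263)
-10*a = -10*208703/157353 = -2087030/157353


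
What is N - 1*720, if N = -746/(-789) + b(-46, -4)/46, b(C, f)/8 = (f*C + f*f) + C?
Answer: -12562658/18147 ≈ -692.27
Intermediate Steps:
b(C, f) = 8*C + 8*f**2 + 8*C*f (b(C, f) = 8*((f*C + f*f) + C) = 8*((C*f + f**2) + C) = 8*((f**2 + C*f) + C) = 8*(C + f**2 + C*f) = 8*C + 8*f**2 + 8*C*f)
N = 503182/18147 (N = -746/(-789) + (8*(-46) + 8*(-4)**2 + 8*(-46)*(-4))/46 = -746*(-1/789) + (-368 + 8*16 + 1472)*(1/46) = 746/789 + (-368 + 128 + 1472)*(1/46) = 746/789 + 1232*(1/46) = 746/789 + 616/23 = 503182/18147 ≈ 27.728)
N - 1*720 = 503182/18147 - 1*720 = 503182/18147 - 720 = -12562658/18147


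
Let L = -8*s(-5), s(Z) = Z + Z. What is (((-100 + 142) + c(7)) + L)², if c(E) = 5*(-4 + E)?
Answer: 18769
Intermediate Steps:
c(E) = -20 + 5*E
s(Z) = 2*Z
L = 80 (L = -16*(-5) = -8*(-10) = 80)
(((-100 + 142) + c(7)) + L)² = (((-100 + 142) + (-20 + 5*7)) + 80)² = ((42 + (-20 + 35)) + 80)² = ((42 + 15) + 80)² = (57 + 80)² = 137² = 18769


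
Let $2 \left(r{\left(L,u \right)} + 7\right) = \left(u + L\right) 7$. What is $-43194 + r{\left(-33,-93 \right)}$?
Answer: $-43642$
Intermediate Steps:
$r{\left(L,u \right)} = -7 + \frac{7 L}{2} + \frac{7 u}{2}$ ($r{\left(L,u \right)} = -7 + \frac{\left(u + L\right) 7}{2} = -7 + \frac{\left(L + u\right) 7}{2} = -7 + \frac{7 L + 7 u}{2} = -7 + \left(\frac{7 L}{2} + \frac{7 u}{2}\right) = -7 + \frac{7 L}{2} + \frac{7 u}{2}$)
$-43194 + r{\left(-33,-93 \right)} = -43194 + \left(-7 + \frac{7}{2} \left(-33\right) + \frac{7}{2} \left(-93\right)\right) = -43194 - 448 = -43642$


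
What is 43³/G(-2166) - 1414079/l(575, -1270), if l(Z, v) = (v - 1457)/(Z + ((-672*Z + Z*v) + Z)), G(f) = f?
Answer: -1138886572160863/1968894 ≈ -5.7844e+8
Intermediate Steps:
l(Z, v) = (-1457 + v)/(-670*Z + Z*v) (l(Z, v) = (-1457 + v)/(Z + (-671*Z + Z*v)) = (-1457 + v)/(-670*Z + Z*v))
43³/G(-2166) - 1414079/l(575, -1270) = 43³/(-2166) - 1414079*575*(-670 - 1270)/(-1457 - 1270) = 79507*(-1/2166) - 1414079/((1/575)*(-2727)/(-1940)) = -79507/2166 - 1414079/((1/575)*(-1/1940)*(-2727)) = -79507/2166 - 1414079/2727/1115500 = -79507/2166 - 1414079*1115500/2727 = -79507/2166 - 1577405124500/2727 = -1138886572160863/1968894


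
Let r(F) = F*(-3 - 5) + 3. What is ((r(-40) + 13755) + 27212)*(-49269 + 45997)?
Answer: -135100880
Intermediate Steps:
r(F) = 3 - 8*F (r(F) = F*(-8) + 3 = -8*F + 3 = 3 - 8*F)
((r(-40) + 13755) + 27212)*(-49269 + 45997) = (((3 - 8*(-40)) + 13755) + 27212)*(-49269 + 45997) = (((3 + 320) + 13755) + 27212)*(-3272) = ((323 + 13755) + 27212)*(-3272) = (14078 + 27212)*(-3272) = 41290*(-3272) = -135100880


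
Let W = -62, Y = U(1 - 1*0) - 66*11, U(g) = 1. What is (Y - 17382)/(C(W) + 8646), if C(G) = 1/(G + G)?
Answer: -2245268/1072103 ≈ -2.0943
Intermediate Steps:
Y = -725 (Y = 1 - 66*11 = 1 - 726 = -725)
C(G) = 1/(2*G)
(Y - 17382)/(C(W) + 8646) = (-725 - 17382)/((½)/(-62) + 8646) = -18107/((½)*(-1/62) + 8646) = -18107/(-1/124 + 8646) = -18107/1072103/124 = -18107*124/1072103 = -2245268/1072103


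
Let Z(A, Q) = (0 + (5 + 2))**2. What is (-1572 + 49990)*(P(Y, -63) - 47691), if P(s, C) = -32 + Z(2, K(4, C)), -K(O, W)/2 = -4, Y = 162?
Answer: -2308279732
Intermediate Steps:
K(O, W) = 8 (K(O, W) = -2*(-4) = 8)
Z(A, Q) = 49 (Z(A, Q) = (0 + 7)**2 = 7**2 = 49)
P(s, C) = 17 (P(s, C) = -32 + 49 = 17)
(-1572 + 49990)*(P(Y, -63) - 47691) = (-1572 + 49990)*(17 - 47691) = 48418*(-47674) = -2308279732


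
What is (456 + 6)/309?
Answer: 154/103 ≈ 1.4951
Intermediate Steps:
(456 + 6)/309 = 462*(1/309) = 154/103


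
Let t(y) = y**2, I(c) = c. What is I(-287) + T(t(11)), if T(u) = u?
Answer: -166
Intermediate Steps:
I(-287) + T(t(11)) = -287 + 11**2 = -287 + 121 = -166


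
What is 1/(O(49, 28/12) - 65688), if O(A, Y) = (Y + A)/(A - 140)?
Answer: -39/2561854 ≈ -1.5223e-5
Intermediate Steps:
O(A, Y) = (A + Y)/(-140 + A)
1/(O(49, 28/12) - 65688) = 1/((49 + 28/12)/(-140 + 49) - 65688) = 1/((49 + 28*(1/12))/(-91) - 65688) = 1/(-(49 + 7/3)/91 - 65688) = 1/(-1/91*154/3 - 65688) = 1/(-22/39 - 65688) = 1/(-2561854/39) = -39/2561854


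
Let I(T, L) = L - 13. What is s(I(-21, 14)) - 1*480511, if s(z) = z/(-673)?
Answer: -323383904/673 ≈ -4.8051e+5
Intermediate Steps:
I(T, L) = -13 + L
s(z) = -z/673 (s(z) = z*(-1/673) = -z/673)
s(I(-21, 14)) - 1*480511 = -(-13 + 14)/673 - 1*480511 = -1/673*1 - 480511 = -1/673 - 480511 = -323383904/673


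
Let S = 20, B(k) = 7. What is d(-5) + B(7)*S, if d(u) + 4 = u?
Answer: 131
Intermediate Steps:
d(u) = -4 + u
d(-5) + B(7)*S = (-4 - 5) + 7*20 = -9 + 140 = 131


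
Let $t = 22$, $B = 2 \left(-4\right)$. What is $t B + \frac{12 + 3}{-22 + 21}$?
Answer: $-191$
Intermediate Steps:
$B = -8$
$t B + \frac{12 + 3}{-22 + 21} = 22 \left(-8\right) + \frac{12 + 3}{-22 + 21} = -176 + \frac{15}{-1} = -176 + 15 \left(-1\right) = -176 - 15 = -191$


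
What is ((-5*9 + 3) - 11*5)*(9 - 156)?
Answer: 14259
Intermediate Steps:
((-5*9 + 3) - 11*5)*(9 - 156) = ((-45 + 3) - 55)*(-147) = (-42 - 55)*(-147) = -97*(-147) = 14259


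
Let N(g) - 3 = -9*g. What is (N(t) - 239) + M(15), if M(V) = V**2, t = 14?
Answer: -137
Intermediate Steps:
N(g) = 3 - 9*g
(N(t) - 239) + M(15) = ((3 - 9*14) - 239) + 15**2 = ((3 - 126) - 239) + 225 = (-123 - 239) + 225 = -362 + 225 = -137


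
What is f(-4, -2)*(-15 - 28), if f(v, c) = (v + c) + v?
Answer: 430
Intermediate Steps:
f(v, c) = c + 2*v (f(v, c) = (c + v) + v = c + 2*v)
f(-4, -2)*(-15 - 28) = (-2 + 2*(-4))*(-15 - 28) = (-2 - 8)*(-43) = -10*(-43) = 430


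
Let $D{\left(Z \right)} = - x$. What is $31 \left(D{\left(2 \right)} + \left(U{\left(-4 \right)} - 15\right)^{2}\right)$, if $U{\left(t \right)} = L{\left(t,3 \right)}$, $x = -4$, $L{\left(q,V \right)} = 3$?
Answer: $4588$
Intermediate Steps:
$U{\left(t \right)} = 3$
$D{\left(Z \right)} = 4$ ($D{\left(Z \right)} = \left(-1\right) \left(-4\right) = 4$)
$31 \left(D{\left(2 \right)} + \left(U{\left(-4 \right)} - 15\right)^{2}\right) = 31 \left(4 + \left(3 - 15\right)^{2}\right) = 31 \left(4 + \left(-12\right)^{2}\right) = 31 \left(4 + 144\right) = 31 \cdot 148 = 4588$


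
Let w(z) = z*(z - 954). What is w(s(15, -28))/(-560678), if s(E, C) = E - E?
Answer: 0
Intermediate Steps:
s(E, C) = 0
w(z) = z*(-954 + z)
w(s(15, -28))/(-560678) = (0*(-954 + 0))/(-560678) = (0*(-954))*(-1/560678) = 0*(-1/560678) = 0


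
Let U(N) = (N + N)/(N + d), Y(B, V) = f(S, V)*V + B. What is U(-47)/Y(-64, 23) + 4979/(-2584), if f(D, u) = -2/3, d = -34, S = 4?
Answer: -55775/28728 ≈ -1.9415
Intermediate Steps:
f(D, u) = -⅔ (f(D, u) = -2*⅓ = -⅔)
Y(B, V) = B - 2*V/3 (Y(B, V) = -2*V/3 + B = B - 2*V/3)
U(N) = 2*N/(-34 + N) (U(N) = (N + N)/(N - 34) = (2*N)/(-34 + N) = 2*N/(-34 + N))
U(-47)/Y(-64, 23) + 4979/(-2584) = (2*(-47)/(-34 - 47))/(-64 - ⅔*23) + 4979/(-2584) = (2*(-47)/(-81))/(-64 - 46/3) + 4979*(-1/2584) = (2*(-47)*(-1/81))/(-238/3) - 4979/2584 = (94/81)*(-3/238) - 4979/2584 = -47/3213 - 4979/2584 = -55775/28728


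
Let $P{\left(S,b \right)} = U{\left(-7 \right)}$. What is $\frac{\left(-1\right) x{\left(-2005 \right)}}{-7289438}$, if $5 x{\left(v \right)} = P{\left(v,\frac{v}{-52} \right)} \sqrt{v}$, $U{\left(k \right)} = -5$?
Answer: $- \frac{i \sqrt{2005}}{7289438} \approx - 6.1428 \cdot 10^{-6} i$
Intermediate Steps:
$P{\left(S,b \right)} = -5$
$x{\left(v \right)} = - \sqrt{v}$ ($x{\left(v \right)} = \frac{\left(-5\right) \sqrt{v}}{5} = - \sqrt{v}$)
$\frac{\left(-1\right) x{\left(-2005 \right)}}{-7289438} = \frac{\left(-1\right) \left(- \sqrt{-2005}\right)}{-7289438} = - \left(-1\right) i \sqrt{2005} \left(- \frac{1}{7289438}\right) = i \sqrt{2005} \left(- \frac{1}{7289438}\right) = - \frac{i \sqrt{2005}}{7289438}$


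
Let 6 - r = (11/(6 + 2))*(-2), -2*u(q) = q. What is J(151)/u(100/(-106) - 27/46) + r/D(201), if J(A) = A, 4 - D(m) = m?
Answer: 580054903/2940028 ≈ 197.30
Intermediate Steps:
D(m) = 4 - m
u(q) = -q/2
r = 35/4 (r = 6 - 11/(6 + 2)*(-2) = 6 - 11/8*(-2) = 6 - 11*(⅛)*(-2) = 6 - 11*(-2)/8 = 6 - 1*(-11/4) = 6 + 11/4 = 35/4 ≈ 8.7500)
J(151)/u(100/(-106) - 27/46) + r/D(201) = 151/((-(100/(-106) - 27/46)/2)) + 35/(4*(4 - 1*201)) = 151/((-(100*(-1/106) - 27*1/46)/2)) + 35/(4*(4 - 201)) = 151/((-(-50/53 - 27/46)/2)) + (35/4)/(-197) = 151/((-½*(-3731/2438))) + (35/4)*(-1/197) = 151/(3731/4876) - 35/788 = 151*(4876/3731) - 35/788 = 736276/3731 - 35/788 = 580054903/2940028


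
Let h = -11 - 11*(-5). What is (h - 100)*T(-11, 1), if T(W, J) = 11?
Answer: -616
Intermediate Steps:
h = 44 (h = -11 + 55 = 44)
(h - 100)*T(-11, 1) = (44 - 100)*11 = -56*11 = -616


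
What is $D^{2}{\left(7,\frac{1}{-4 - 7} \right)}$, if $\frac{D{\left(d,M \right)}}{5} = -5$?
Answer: $625$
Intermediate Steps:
$D{\left(d,M \right)} = -25$ ($D{\left(d,M \right)} = 5 \left(-5\right) = -25$)
$D^{2}{\left(7,\frac{1}{-4 - 7} \right)} = \left(-25\right)^{2} = 625$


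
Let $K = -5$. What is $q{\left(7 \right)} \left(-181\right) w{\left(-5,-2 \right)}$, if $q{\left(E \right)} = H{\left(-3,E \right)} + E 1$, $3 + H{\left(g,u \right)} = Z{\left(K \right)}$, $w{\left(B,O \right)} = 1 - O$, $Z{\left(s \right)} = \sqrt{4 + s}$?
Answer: $-2172 - 543 i \approx -2172.0 - 543.0 i$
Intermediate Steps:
$H{\left(g,u \right)} = -3 + i$ ($H{\left(g,u \right)} = -3 + \sqrt{4 - 5} = -3 + \sqrt{-1} = -3 + i$)
$q{\left(E \right)} = -3 + i + E$ ($q{\left(E \right)} = \left(-3 + i\right) + E 1 = \left(-3 + i\right) + E = -3 + i + E$)
$q{\left(7 \right)} \left(-181\right) w{\left(-5,-2 \right)} = \left(-3 + i + 7\right) \left(-181\right) \left(1 - -2\right) = \left(4 + i\right) \left(-181\right) \left(1 + 2\right) = \left(-724 - 181 i\right) 3 = -2172 - 543 i$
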